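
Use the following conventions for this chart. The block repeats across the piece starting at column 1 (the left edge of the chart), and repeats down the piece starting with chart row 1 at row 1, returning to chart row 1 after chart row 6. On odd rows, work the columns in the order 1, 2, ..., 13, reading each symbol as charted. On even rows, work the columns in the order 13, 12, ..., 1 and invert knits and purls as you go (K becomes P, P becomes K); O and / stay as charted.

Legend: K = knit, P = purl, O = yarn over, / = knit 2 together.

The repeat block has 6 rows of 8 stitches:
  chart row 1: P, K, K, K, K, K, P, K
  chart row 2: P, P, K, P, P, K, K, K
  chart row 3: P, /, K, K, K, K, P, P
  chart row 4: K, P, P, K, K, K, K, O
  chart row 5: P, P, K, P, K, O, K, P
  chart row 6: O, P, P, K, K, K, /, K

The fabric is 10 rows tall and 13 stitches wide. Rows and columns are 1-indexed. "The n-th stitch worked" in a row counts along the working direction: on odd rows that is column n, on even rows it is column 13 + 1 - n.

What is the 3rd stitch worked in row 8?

== STITCH ==
P

Derivation:
For row 8: chart row = ((8-1) mod 6) + 1 = 2; this is a WS (even) row.
Chart row 2 tiled across columns 1-13: P P K P P K K K P P K P P
WS row: flip the tiled sequence (start at column 13) and apply K<->P; O and / stay.
Row 8 as worked: K K P K K P P P K K P K K
Stitch 3 in working order -> P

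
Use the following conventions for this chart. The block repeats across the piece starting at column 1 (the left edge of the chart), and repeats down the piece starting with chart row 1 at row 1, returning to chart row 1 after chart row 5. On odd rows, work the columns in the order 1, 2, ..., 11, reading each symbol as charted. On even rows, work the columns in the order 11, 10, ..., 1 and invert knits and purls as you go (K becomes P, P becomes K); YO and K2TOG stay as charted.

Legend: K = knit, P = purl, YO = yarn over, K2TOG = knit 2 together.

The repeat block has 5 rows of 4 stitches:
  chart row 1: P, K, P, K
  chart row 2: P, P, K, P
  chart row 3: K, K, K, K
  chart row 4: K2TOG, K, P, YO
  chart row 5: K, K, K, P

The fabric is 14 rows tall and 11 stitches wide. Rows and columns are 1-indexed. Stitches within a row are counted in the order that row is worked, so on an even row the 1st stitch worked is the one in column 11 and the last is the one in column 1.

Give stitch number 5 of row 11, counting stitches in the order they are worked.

== STITCH ==
P

Derivation:
Row 11 uses chart row ((11-1) mod 5)+1 = 1. Row 11 is odd, so RS.
Chart row 1 tiled across columns 1-11: P K P K P K P K P K P
RS: work column 1 to column 11, symbols as charted — the tiled row is the row as worked.
The 5th stitch worked is P.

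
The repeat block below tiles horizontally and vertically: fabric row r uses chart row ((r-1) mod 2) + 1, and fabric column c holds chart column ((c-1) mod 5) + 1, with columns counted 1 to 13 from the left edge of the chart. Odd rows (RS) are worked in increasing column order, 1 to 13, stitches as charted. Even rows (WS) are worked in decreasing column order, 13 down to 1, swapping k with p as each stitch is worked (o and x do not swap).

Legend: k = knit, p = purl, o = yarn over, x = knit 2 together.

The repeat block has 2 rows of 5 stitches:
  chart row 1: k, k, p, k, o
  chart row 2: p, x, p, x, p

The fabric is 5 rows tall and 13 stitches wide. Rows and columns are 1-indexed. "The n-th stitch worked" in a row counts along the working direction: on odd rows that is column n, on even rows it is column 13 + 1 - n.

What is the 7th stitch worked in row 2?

Result:
x

Derivation:
For row 2: chart row = ((2-1) mod 2) + 1 = 2; this is a WS (even) row.
Chart row 2 tiled across columns 1-13: p x p x p p x p x p p x p
WS: work from column 13 back to column 1 (reverse the tiled row), swapping k<->p (o and x unchanged).
Row 2 as worked: k x k k x k x k k x k x k
Counting 7 along the worked row gives x.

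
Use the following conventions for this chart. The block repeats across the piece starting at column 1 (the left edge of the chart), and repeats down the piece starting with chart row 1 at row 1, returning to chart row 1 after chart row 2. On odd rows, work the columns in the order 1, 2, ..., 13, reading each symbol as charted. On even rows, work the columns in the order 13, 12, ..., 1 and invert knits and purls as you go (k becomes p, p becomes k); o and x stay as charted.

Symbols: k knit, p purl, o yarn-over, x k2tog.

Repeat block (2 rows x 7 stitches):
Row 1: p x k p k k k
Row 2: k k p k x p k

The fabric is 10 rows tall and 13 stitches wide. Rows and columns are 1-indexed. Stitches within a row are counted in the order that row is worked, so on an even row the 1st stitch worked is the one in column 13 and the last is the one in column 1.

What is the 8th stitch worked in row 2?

Row 2 uses chart row ((2-1) mod 2)+1 = 2. Row 2 is even, so WS.
Chart row 2 tiled across columns 1-13: k k p k x p k k k p k x p
WS row: flip the tiled sequence (start at column 13) and apply k<->p; o and x stay.
Row 2 as worked: k x p k p p p k x p k p p
Counting 8 along the worked row gives k.

== STITCH ==
k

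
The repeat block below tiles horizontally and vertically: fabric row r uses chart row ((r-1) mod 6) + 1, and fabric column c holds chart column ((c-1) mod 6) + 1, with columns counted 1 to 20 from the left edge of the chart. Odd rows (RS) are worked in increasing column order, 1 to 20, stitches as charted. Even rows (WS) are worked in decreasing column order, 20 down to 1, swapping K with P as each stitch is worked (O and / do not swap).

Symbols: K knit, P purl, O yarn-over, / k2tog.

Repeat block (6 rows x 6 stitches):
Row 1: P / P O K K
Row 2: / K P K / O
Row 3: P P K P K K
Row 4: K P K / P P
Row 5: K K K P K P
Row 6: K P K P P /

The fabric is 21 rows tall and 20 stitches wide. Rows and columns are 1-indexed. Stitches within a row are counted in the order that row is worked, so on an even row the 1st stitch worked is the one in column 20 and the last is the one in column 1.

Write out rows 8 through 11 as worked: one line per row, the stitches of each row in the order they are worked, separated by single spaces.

Row 8: chart row 2, WS - tiled (columns 1-20): / K P K / O / K P K / O / K P K / O / K; work from column 20 back to 1 with K<->P swapped.
Row 9: chart row 3, RS - tile across columns 1-20 and work as-is.
Row 10: chart row 4, WS - tiled (columns 1-20): K P K / P P K P K / P P K P K / P P K P; work from column 20 back to 1 with K<->P swapped.
Row 11: chart row 5, RS - tile across columns 1-20 and work as-is.

== ROWS AS WORKED ==
P / O / P K P / O / P K P / O / P K P /
P P K P K K P P K P K K P P K P K K P P
K P K K / P K P K K / P K P K K / P K P
K K K P K P K K K P K P K K K P K P K K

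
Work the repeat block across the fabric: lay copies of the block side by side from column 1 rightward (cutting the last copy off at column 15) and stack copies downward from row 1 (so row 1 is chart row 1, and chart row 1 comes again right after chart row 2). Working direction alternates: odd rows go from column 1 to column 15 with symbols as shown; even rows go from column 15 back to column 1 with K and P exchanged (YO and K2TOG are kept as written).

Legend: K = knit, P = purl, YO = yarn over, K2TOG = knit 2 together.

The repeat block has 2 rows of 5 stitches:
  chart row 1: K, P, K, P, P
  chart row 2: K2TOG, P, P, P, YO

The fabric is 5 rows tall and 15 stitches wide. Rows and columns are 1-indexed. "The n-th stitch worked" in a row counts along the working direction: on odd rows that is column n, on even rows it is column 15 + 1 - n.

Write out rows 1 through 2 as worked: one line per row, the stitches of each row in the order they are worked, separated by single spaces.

== ROWS AS WORKED ==
K P K P P K P K P P K P K P P
YO K K K K2TOG YO K K K K2TOG YO K K K K2TOG

Derivation:
Row 1: chart row 1, RS - tile across columns 1-15 and work as-is.
Row 2: chart row 2, WS - tiled (columns 1-15): K2TOG P P P YO K2TOG P P P YO K2TOG P P P YO; work from column 15 back to 1 with K<->P swapped.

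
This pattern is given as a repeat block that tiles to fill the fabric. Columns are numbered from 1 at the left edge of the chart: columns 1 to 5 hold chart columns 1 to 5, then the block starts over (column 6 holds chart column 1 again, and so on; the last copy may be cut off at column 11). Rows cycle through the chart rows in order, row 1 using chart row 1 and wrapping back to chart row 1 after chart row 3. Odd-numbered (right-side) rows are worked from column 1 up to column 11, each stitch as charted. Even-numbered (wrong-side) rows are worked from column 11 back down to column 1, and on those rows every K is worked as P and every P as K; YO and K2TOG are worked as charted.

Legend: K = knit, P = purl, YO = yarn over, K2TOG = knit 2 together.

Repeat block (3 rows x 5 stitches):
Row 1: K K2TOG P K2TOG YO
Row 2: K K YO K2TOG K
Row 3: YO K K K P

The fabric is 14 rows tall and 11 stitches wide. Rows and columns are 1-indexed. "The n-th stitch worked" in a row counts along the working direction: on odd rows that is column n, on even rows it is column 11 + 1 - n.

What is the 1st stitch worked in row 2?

Row 2: (2-1) mod 3 = 1, so use chart row 2. Even row -> WS.
Chart row 2 tiled across columns 1-11: K K YO K2TOG K K K YO K2TOG K K
WS: work from column 11 back to column 1 (reverse the tiled row), swapping K<->P (YO and K2TOG unchanged).
Row 2 as worked: P P K2TOG YO P P P K2TOG YO P P
Counting 1 along the worked row gives P.

Result:
P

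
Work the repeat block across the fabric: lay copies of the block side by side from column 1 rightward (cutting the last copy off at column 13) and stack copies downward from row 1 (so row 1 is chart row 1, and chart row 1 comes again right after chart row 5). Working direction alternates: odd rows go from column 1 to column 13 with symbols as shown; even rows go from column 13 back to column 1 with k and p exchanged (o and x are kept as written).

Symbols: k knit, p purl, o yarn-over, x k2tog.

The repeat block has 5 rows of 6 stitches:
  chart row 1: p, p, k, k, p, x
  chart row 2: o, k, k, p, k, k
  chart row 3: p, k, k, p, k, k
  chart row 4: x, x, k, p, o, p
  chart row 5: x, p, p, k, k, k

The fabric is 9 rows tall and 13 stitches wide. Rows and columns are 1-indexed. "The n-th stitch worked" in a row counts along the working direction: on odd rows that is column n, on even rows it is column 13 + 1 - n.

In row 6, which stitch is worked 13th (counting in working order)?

For row 6: chart row = ((6-1) mod 5) + 1 = 1; this is a WS (even) row.
Chart row 1 tiled across columns 1-13: p p k k p x p p k k p x p
WS row: flip the tiled sequence (start at column 13) and apply k<->p; o and x stay.
Row 6 as worked: k x k p p k k x k p p k k
Stitch 13 in working order -> k

== STITCH ==
k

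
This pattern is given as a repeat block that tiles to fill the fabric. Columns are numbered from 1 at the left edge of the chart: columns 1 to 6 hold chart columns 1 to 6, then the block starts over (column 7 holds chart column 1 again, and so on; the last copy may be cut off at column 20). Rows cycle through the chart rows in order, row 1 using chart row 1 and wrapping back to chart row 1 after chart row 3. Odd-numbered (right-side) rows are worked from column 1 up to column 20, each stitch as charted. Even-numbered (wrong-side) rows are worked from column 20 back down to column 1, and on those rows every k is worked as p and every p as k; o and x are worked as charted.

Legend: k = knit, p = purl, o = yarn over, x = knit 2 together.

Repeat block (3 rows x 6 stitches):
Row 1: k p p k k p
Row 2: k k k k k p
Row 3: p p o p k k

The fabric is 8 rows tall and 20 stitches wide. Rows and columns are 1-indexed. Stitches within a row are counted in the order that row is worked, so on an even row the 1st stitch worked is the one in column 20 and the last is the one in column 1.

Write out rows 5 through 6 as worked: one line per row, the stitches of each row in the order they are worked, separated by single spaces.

Result:
k k k k k p k k k k k p k k k k k p k k
k k p p k o k k p p k o k k p p k o k k

Derivation:
Row 5: chart row 2, RS - tile across columns 1-20 and work as-is.
Row 6: chart row 3, WS - tiled (columns 1-20): p p o p k k p p o p k k p p o p k k p p; work from column 20 back to 1 with k<->p swapped.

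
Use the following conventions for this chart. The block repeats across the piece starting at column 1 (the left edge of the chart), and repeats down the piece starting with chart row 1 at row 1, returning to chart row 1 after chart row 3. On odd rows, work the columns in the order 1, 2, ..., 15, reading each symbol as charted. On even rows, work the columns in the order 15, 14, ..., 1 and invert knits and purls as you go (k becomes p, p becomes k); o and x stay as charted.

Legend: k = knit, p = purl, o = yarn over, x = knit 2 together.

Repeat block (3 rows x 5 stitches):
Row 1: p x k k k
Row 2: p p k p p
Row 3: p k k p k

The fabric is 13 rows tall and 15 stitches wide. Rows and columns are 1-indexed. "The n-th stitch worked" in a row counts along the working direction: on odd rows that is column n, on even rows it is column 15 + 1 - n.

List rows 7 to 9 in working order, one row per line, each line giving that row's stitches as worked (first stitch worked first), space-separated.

Rows as worked:
p x k k k p x k k k p x k k k
k k p k k k k p k k k k p k k
p k k p k p k k p k p k k p k

Derivation:
Row 7: chart row 1, RS - tile across columns 1-15 and work as-is.
Row 8: chart row 2, WS - tiled (columns 1-15): p p k p p p p k p p p p k p p; work from column 15 back to 1 with k<->p swapped.
Row 9: chart row 3, RS - tile across columns 1-15 and work as-is.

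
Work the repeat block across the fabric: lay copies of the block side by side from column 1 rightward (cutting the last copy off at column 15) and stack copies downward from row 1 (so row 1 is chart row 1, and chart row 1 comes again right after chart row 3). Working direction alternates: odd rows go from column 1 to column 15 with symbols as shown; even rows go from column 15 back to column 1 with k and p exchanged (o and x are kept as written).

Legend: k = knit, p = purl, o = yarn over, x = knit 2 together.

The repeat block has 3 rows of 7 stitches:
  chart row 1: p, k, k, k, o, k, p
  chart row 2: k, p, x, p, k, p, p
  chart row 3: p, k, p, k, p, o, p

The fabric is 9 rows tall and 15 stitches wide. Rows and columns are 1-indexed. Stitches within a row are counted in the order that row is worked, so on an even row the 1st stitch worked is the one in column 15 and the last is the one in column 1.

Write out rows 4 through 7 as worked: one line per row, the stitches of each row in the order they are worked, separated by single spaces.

Rows as worked:
k k p o p p p k k p o p p p k
k p x p k p p k p x p k p p k
k k o k p k p k k o k p k p k
p k k k o k p p k k k o k p p

Derivation:
Row 4: chart row 1, WS - tiled (columns 1-15): p k k k o k p p k k k o k p p; work from column 15 back to 1 with k<->p swapped.
Row 5: chart row 2, RS - tile across columns 1-15 and work as-is.
Row 6: chart row 3, WS - tiled (columns 1-15): p k p k p o p p k p k p o p p; work from column 15 back to 1 with k<->p swapped.
Row 7: chart row 1, RS - tile across columns 1-15 and work as-is.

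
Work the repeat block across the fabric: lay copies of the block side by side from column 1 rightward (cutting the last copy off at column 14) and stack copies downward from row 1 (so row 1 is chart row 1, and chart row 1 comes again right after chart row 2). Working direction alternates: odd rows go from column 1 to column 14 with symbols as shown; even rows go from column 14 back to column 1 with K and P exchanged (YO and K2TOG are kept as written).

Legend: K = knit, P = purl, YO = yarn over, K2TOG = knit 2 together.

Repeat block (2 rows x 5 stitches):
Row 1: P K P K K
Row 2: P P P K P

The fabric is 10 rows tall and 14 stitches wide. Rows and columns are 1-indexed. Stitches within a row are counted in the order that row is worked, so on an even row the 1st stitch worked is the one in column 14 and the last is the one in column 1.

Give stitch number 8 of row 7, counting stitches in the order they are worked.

Row 7 uses chart row ((7-1) mod 2)+1 = 1. Row 7 is odd, so RS.
Chart row 1 tiled across columns 1-14: P K P K K P K P K K P K P K
Right side: take the tiled row as-is (worked left to right from column 1).
Counting 8 along the worked row gives P.

Stitch:
P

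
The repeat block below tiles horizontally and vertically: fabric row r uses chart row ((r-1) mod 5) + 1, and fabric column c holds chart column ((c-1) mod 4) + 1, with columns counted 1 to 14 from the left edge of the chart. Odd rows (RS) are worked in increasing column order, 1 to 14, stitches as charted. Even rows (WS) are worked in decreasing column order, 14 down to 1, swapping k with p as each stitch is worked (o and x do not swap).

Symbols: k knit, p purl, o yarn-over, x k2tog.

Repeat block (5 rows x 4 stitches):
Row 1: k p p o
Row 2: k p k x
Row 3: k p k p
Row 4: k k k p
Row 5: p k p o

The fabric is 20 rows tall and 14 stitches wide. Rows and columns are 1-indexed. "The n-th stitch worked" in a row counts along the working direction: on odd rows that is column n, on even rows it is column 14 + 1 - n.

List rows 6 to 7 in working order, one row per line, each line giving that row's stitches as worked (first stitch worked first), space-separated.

Row 6: chart row 1, WS - tiled (columns 1-14): k p p o k p p o k p p o k p; work from column 14 back to 1 with k<->p swapped.
Row 7: chart row 2, RS - tile across columns 1-14 and work as-is.

== ROWS AS WORKED ==
k p o k k p o k k p o k k p
k p k x k p k x k p k x k p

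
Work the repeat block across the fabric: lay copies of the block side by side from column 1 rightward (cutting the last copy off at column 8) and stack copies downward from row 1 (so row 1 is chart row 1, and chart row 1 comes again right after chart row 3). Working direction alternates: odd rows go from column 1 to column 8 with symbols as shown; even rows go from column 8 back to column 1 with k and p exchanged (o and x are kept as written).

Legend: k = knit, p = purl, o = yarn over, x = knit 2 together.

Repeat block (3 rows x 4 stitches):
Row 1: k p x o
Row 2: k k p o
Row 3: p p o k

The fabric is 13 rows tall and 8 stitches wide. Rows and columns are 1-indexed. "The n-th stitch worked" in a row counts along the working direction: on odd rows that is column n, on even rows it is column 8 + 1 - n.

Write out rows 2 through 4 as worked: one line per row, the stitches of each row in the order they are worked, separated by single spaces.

Row 2: chart row 2, WS - tiled (columns 1-8): k k p o k k p o; work from column 8 back to 1 with k<->p swapped.
Row 3: chart row 3, RS - tile across columns 1-8 and work as-is.
Row 4: chart row 1, WS - tiled (columns 1-8): k p x o k p x o; work from column 8 back to 1 with k<->p swapped.

Rows as worked:
o k p p o k p p
p p o k p p o k
o x k p o x k p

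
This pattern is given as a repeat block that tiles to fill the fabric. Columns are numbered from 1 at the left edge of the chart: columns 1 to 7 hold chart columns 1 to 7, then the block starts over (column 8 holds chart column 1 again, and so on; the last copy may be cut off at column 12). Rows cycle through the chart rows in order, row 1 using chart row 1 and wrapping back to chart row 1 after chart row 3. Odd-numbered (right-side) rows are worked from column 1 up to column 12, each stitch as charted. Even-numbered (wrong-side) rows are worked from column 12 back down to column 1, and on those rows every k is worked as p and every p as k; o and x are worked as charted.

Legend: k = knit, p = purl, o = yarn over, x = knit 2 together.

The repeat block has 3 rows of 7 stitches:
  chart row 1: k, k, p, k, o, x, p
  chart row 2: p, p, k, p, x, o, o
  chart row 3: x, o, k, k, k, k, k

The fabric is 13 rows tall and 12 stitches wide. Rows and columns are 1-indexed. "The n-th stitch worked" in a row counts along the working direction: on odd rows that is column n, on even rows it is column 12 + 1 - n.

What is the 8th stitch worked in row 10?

For row 10: chart row = ((10-1) mod 3) + 1 = 1; this is a WS (even) row.
Chart row 1 tiled across columns 1-12: k k p k o x p k k p k o
WS row: flip the tiled sequence (start at column 12) and apply k<->p; o and x stay.
Row 10 as worked: o p k p p k x o p k p p
Counting 8 along the worked row gives o.

Result:
o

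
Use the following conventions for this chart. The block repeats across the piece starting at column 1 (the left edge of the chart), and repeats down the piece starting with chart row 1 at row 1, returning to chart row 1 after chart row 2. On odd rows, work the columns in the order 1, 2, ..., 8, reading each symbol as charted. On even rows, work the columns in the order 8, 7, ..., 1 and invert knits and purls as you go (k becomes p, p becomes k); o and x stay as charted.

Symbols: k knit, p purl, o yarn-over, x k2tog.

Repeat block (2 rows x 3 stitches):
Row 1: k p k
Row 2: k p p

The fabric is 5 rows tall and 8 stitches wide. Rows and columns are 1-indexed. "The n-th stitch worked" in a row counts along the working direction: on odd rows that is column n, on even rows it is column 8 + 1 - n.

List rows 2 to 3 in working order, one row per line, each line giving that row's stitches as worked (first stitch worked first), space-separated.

Row 2: chart row 2, WS - tiled (columns 1-8): k p p k p p k p; work from column 8 back to 1 with k<->p swapped.
Row 3: chart row 1, RS - tile across columns 1-8 and work as-is.

Rows as worked:
k p k k p k k p
k p k k p k k p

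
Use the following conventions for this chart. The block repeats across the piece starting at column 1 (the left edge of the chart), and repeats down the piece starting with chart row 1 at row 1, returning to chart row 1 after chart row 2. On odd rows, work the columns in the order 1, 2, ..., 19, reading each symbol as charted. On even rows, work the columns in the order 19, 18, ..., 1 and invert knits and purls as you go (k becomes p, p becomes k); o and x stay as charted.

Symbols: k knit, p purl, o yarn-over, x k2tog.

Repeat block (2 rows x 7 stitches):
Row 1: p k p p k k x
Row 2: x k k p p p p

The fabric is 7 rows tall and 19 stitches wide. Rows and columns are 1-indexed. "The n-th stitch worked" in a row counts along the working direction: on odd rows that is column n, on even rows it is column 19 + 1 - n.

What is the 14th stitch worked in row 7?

Stitch:
x

Derivation:
For row 7: chart row = ((7-1) mod 2) + 1 = 1; this is a RS (odd) row.
Chart row 1 tiled across columns 1-19: p k p p k k x p k p p k k x p k p p k
RS row: no reversal, no swap; stitch n worked = column n.
The 14th stitch worked is x.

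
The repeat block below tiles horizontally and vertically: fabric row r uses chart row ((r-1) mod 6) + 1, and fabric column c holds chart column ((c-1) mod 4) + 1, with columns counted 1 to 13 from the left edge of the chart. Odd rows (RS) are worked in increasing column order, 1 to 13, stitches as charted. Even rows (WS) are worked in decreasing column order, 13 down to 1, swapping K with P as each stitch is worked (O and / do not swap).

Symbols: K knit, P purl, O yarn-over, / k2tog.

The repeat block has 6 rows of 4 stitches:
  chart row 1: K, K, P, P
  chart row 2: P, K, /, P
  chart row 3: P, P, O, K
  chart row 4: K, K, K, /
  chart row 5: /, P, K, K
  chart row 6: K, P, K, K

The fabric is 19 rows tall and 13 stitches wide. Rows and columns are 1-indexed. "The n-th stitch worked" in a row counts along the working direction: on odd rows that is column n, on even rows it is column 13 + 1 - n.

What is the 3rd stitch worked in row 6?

Result:
P

Derivation:
For row 6: chart row = ((6-1) mod 6) + 1 = 6; this is a WS (even) row.
Chart row 6 tiled across columns 1-13: K P K K K P K K K P K K K
Wrong side: read the tiled row from column 13 down to 1 and exchange K with P (leave O, /).
Row 6 as worked: P P P K P P P K P P P K P
Counting 3 along the worked row gives P.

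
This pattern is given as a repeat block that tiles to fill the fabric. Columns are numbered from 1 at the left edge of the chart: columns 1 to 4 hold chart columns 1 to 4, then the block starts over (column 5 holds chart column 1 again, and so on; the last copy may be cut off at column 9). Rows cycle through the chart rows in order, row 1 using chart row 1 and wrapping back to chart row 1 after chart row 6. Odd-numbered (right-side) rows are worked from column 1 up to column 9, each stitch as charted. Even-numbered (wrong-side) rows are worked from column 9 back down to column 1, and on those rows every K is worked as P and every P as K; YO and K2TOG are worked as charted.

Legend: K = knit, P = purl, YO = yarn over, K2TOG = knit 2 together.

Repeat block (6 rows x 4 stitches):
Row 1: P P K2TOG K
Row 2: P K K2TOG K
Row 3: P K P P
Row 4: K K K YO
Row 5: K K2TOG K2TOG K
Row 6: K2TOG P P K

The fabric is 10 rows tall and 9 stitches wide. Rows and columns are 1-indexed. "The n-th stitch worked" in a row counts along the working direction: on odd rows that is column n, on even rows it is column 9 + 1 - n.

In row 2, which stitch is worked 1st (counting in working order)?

For row 2: chart row = ((2-1) mod 6) + 1 = 2; this is a WS (even) row.
Chart row 2 tiled across columns 1-9: P K K2TOG K P K K2TOG K P
Wrong side: read the tiled row from column 9 down to 1 and exchange K with P (leave YO, K2TOG).
Row 2 as worked: K P K2TOG P K P K2TOG P K
The 1st stitch worked is K.

Result:
K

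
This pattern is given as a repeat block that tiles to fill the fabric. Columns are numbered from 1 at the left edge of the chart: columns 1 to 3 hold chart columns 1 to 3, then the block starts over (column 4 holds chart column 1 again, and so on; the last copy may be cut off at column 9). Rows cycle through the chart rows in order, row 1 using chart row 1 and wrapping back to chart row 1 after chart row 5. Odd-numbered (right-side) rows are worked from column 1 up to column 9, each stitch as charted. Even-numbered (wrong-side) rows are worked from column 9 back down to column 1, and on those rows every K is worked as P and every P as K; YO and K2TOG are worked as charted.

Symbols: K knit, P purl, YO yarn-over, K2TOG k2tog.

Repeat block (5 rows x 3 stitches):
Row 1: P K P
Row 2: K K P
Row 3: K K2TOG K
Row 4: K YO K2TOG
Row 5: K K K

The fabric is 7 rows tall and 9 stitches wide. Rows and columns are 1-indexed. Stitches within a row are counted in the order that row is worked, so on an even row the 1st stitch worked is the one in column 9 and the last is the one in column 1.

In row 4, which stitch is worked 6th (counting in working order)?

For row 4: chart row = ((4-1) mod 5) + 1 = 4; this is a WS (even) row.
Chart row 4 tiled across columns 1-9: K YO K2TOG K YO K2TOG K YO K2TOG
WS row: flip the tiled sequence (start at column 9) and apply K<->P; YO and K2TOG stay.
Row 4 as worked: K2TOG YO P K2TOG YO P K2TOG YO P
Counting 6 along the worked row gives P.

Result:
P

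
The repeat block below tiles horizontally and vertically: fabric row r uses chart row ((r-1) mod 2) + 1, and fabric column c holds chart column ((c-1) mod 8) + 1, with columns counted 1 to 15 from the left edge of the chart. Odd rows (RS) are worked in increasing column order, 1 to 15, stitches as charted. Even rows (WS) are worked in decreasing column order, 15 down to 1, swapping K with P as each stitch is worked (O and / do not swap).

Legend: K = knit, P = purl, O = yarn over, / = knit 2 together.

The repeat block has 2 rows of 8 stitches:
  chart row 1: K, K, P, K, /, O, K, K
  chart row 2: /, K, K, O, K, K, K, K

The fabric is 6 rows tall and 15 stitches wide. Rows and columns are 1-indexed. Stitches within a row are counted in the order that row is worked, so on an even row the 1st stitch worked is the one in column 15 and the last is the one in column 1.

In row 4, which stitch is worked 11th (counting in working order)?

Stitch:
P

Derivation:
Row 4: (4-1) mod 2 = 1, so use chart row 2. Even row -> WS.
Chart row 2 tiled across columns 1-15: / K K O K K K K / K K O K K K
WS row: flip the tiled sequence (start at column 15) and apply K<->P; O and / stay.
Row 4 as worked: P P P O P P / P P P P O P P /
Stitch 11 in working order -> P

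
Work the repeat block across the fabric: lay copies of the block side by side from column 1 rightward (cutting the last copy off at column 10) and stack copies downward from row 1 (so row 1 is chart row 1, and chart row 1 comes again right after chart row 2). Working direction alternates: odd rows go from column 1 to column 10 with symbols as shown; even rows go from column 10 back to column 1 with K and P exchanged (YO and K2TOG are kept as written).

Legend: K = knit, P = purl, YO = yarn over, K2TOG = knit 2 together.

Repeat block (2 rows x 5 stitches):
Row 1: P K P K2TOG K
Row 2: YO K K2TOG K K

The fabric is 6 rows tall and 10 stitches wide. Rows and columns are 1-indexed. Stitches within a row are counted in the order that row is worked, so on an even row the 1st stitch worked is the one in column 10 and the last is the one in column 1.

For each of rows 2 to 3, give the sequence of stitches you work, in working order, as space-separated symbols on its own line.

Rows as worked:
P P K2TOG P YO P P K2TOG P YO
P K P K2TOG K P K P K2TOG K

Derivation:
Row 2: chart row 2, WS - tiled (columns 1-10): YO K K2TOG K K YO K K2TOG K K; work from column 10 back to 1 with K<->P swapped.
Row 3: chart row 1, RS - tile across columns 1-10 and work as-is.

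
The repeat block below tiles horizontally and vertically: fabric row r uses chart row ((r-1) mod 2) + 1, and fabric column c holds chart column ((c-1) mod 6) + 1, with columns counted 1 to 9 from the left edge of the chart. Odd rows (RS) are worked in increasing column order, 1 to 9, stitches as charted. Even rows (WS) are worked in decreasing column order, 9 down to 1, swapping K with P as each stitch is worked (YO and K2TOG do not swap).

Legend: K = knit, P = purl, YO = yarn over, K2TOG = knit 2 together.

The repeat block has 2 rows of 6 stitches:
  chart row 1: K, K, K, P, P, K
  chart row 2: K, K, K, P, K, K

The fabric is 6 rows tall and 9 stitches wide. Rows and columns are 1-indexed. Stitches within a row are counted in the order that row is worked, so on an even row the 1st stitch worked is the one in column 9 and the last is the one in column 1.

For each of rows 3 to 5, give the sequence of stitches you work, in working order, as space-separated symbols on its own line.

Result:
K K K P P K K K K
P P P P P K P P P
K K K P P K K K K

Derivation:
Row 3: chart row 1, RS - tile across columns 1-9 and work as-is.
Row 4: chart row 2, WS - tiled (columns 1-9): K K K P K K K K K; work from column 9 back to 1 with K<->P swapped.
Row 5: chart row 1, RS - tile across columns 1-9 and work as-is.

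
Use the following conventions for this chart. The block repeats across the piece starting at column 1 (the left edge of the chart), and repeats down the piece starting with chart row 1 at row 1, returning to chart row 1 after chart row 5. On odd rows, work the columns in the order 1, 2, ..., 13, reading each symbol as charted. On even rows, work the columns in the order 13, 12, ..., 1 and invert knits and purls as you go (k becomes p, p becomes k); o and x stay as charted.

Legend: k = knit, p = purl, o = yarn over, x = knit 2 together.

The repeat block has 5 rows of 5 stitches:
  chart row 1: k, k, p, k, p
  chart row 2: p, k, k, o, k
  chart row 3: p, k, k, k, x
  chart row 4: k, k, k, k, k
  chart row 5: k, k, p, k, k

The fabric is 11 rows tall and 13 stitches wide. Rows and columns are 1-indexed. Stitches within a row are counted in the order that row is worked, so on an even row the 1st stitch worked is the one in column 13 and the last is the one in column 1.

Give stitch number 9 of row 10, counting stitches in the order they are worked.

Row 10 uses chart row ((10-1) mod 5)+1 = 5. Row 10 is even, so WS.
Chart row 5 tiled across columns 1-13: k k p k k k k p k k k k p
Wrong side: read the tiled row from column 13 down to 1 and exchange k with p (leave o, x).
Row 10 as worked: k p p p p k p p p p k p p
The 9th stitch worked is p.

== STITCH ==
p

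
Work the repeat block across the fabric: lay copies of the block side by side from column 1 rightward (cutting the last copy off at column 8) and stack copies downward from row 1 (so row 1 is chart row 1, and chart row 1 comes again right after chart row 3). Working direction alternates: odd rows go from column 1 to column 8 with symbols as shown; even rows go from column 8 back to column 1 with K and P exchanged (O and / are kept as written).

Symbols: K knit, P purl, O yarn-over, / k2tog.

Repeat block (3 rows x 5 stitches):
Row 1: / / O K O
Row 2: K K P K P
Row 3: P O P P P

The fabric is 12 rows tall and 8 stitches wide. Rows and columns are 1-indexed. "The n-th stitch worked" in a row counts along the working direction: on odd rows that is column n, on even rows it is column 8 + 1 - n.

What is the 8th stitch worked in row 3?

== STITCH ==
P

Derivation:
Row 3: (3-1) mod 3 = 2, so use chart row 3. Odd row -> RS.
Chart row 3 tiled across columns 1-8: P O P P P P O P
RS: work column 1 to column 8, symbols as charted — the tiled row is the row as worked.
The 8th stitch worked is P.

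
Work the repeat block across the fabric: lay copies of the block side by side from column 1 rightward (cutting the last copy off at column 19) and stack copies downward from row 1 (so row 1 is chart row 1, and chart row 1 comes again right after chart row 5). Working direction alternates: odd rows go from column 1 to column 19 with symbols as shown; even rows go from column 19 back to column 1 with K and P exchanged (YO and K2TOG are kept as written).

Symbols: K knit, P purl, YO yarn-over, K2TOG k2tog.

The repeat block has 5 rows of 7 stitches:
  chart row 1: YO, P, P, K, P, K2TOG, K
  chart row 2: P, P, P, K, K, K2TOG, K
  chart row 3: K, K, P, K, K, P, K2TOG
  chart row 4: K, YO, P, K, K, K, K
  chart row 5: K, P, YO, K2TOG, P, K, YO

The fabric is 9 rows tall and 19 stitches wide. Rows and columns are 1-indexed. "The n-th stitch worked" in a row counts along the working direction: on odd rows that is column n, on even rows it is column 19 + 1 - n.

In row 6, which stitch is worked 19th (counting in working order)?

Row 6 uses chart row ((6-1) mod 5)+1 = 1. Row 6 is even, so WS.
Chart row 1 tiled across columns 1-19: YO P P K P K2TOG K YO P P K P K2TOG K YO P P K P
WS: work from column 19 back to column 1 (reverse the tiled row), swapping K<->P (YO and K2TOG unchanged).
Row 6 as worked: K P K K YO P K2TOG K P K K YO P K2TOG K P K K YO
The 19th stitch worked is YO.

Stitch:
YO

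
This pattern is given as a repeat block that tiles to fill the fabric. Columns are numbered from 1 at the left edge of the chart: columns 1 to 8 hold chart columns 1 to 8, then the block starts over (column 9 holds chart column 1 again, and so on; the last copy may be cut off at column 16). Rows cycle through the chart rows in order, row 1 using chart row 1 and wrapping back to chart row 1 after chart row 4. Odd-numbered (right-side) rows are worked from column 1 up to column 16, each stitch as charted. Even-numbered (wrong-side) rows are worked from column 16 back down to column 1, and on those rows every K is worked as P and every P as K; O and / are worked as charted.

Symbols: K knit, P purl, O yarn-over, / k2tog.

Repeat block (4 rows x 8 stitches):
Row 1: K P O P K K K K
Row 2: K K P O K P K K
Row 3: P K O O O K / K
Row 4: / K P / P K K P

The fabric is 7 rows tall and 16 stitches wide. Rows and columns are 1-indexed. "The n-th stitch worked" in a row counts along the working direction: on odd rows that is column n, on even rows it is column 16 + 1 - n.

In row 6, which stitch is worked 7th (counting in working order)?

Row 6: (6-1) mod 4 = 1, so use chart row 2. Even row -> WS.
Chart row 2 tiled across columns 1-16: K K P O K P K K K K P O K P K K
Wrong side: read the tiled row from column 16 down to 1 and exchange K with P (leave O, /).
Row 6 as worked: P P K P O K P P P P K P O K P P
Stitch 7 in working order -> P

Result:
P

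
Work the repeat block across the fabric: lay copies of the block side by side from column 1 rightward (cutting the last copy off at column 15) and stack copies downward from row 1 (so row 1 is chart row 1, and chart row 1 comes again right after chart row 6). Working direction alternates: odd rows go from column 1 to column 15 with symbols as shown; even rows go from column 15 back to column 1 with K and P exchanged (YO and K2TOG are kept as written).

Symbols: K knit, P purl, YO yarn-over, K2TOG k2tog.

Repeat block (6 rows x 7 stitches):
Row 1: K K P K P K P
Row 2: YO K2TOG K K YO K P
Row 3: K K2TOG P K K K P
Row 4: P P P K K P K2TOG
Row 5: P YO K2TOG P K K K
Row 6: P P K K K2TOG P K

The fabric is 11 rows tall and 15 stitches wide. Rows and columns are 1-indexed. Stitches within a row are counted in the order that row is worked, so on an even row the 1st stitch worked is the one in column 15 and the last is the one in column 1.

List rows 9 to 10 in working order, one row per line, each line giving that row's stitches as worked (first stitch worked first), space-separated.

Row 9: chart row 3, RS - tile across columns 1-15 and work as-is.
Row 10: chart row 4, WS - tiled (columns 1-15): P P P K K P K2TOG P P P K K P K2TOG P; work from column 15 back to 1 with K<->P swapped.

Result:
K K2TOG P K K K P K K2TOG P K K K P K
K K2TOG K P P K K K K2TOG K P P K K K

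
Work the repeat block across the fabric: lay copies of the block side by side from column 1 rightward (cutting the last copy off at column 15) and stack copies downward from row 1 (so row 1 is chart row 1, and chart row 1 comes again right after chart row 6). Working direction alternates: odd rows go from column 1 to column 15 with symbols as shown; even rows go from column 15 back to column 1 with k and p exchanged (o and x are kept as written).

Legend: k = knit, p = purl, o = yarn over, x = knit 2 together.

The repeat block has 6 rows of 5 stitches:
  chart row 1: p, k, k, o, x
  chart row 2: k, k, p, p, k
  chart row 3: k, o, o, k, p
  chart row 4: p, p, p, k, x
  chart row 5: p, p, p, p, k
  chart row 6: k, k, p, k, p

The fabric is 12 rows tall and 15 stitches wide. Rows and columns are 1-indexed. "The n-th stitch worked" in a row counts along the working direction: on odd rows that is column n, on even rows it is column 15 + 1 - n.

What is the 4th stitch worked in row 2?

Stitch:
p

Derivation:
For row 2: chart row = ((2-1) mod 6) + 1 = 2; this is a WS (even) row.
Chart row 2 tiled across columns 1-15: k k p p k k k p p k k k p p k
WS row: flip the tiled sequence (start at column 15) and apply k<->p; o and x stay.
Row 2 as worked: p k k p p p k k p p p k k p p
The 4th stitch worked is p.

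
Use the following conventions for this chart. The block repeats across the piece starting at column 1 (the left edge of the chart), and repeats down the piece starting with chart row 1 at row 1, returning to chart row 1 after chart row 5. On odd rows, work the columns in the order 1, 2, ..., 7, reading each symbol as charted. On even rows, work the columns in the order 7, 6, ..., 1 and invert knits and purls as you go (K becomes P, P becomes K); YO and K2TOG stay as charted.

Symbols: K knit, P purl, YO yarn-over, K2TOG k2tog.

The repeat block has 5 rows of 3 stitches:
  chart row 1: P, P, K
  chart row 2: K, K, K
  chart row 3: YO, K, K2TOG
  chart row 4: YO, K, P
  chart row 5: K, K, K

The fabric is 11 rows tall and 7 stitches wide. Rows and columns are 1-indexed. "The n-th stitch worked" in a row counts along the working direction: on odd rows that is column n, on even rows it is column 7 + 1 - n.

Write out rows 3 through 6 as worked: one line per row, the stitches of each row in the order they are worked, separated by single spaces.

Row 3: chart row 3, RS - tile across columns 1-7 and work as-is.
Row 4: chart row 4, WS - tiled (columns 1-7): YO K P YO K P YO; work from column 7 back to 1 with K<->P swapped.
Row 5: chart row 5, RS - tile across columns 1-7 and work as-is.
Row 6: chart row 1, WS - tiled (columns 1-7): P P K P P K P; work from column 7 back to 1 with K<->P swapped.

Result:
YO K K2TOG YO K K2TOG YO
YO K P YO K P YO
K K K K K K K
K P K K P K K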